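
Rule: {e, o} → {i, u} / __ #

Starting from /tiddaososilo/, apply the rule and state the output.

/o/ is a mid vowel in word-final position, so it raises to [u].
The other instances of /o/ do not occur in the required environment and remain unchanged.
Surface form: [tiddaososilu].

tiddaososilu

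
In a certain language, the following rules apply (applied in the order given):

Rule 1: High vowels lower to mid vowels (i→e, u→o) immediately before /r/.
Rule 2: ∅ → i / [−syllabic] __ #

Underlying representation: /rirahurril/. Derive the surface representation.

rerahorrili

Rule 1 (pre-rhotic lowering): /i/ is a high vowel immediately before /r/, so it lowers to [e]. /u/ is a high vowel immediately before /r/, so it lowers to [o]. /rirahurril/ → rerahorril.
Rule 2 (final i-epenthesis): the form ends in the consonant /l/, so [i] is inserted word-finally. /rerahorril/ → rerahorrili.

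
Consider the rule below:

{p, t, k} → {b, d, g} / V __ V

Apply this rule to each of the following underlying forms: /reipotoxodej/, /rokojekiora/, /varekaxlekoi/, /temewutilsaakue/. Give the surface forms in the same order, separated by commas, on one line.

reibodoxodej, rogojegiora, varegaxlegoi, temewudilsaague

/reipotoxodej/: /p/ is a voiceless stop between vowels /i/ and /o/, so it voices to [b]. /t/ is a voiceless stop between vowels /o/ and /o/, so it voices to [d]. → [reibodoxodej].
/rokojekiora/: /k/ is a voiceless stop between vowels /o/ and /o/, so it voices to [g]. /k/ is a voiceless stop between vowels /e/ and /i/, so it voices to [g]. → [rogojegiora].
/varekaxlekoi/: /k/ is a voiceless stop between vowels /e/ and /a/, so it voices to [g]. /k/ is a voiceless stop between vowels /e/ and /o/, so it voices to [g]. → [varegaxlegoi].
/temewutilsaakue/: /t/ is a voiceless stop between vowels /u/ and /i/, so it voices to [d]. /k/ is a voiceless stop between vowels /a/ and /u/, so it voices to [g]. → [temewudilsaague].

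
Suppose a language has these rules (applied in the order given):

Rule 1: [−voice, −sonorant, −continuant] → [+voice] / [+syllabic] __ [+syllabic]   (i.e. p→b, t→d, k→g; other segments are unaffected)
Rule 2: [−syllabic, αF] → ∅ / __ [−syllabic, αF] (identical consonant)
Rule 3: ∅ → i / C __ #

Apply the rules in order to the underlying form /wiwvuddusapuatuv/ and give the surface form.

wiwvudusabuaduvi

Rule 1 (intervocalic voicing): /p/ is a voiceless stop between vowels /a/ and /u/, so it voices to [b]. /t/ is a voiceless stop between vowels /a/ and /u/, so it voices to [d]. /wiwvuddusapuatuv/ → wiwvuddusabuaduv.
Rule 2 (degemination): /dd/ is a geminate; the first /d/ deletes. /wiwvuddusabuaduv/ → wiwvudusabuaduv.
Rule 3 (final i-epenthesis): the form ends in the consonant /v/, so [i] is inserted word-finally. /wiwvudusabuaduv/ → wiwvudusabuaduvi.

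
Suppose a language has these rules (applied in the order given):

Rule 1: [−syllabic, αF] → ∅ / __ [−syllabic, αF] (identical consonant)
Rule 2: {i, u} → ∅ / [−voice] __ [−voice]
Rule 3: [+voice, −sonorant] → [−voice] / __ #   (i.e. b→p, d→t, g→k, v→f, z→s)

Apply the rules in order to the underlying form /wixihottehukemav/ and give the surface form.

wixhotehkemaf

Rule 1 (degemination): /tt/ is a geminate; the first /t/ deletes. /wixihottehukemav/ → wixihotehukemav.
Rule 2 (high vowel syncope): /i/ is a high vowel flanked by voiceless consonants /x/ and /h/, so it deletes. /u/ is a high vowel flanked by voiceless consonants /h/ and /k/, so it deletes. /wixihotehukemav/ → wixhotehkemav.
Rule 3 (final devoicing): /v/ is a voiced obstruent in word-final position, so it devoices to [f]. /wixhotehkemav/ → wixhotehkemaf.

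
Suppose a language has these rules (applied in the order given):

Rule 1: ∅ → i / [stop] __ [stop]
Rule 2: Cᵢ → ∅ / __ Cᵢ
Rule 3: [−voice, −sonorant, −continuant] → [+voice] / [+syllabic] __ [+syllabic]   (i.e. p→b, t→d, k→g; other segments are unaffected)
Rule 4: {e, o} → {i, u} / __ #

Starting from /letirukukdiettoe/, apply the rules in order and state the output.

Rule 1 (stop-cluster i-epenthesis): /k/ and /d/ form a stop–stop cluster, so [i] is inserted between them. /t/ and /t/ form a stop–stop cluster, so [i] is inserted between them. /letirukukdiettoe/ → letirukukidietitoe.
Rule 2 (degemination): no segment meets the environment; /letirukukidietitoe/ is unchanged.
Rule 3 (intervocalic voicing): /t/ is a voiceless stop between vowels /e/ and /i/, so it voices to [d]. /k/ is a voiceless stop between vowels /u/ and /u/, so it voices to [g]. /k/ is a voiceless stop between vowels /u/ and /i/, so it voices to [g]. /t/ is a voiceless stop between vowels /e/ and /i/, so it voices to [d]. /t/ is a voiceless stop between vowels /i/ and /o/, so it voices to [d]. /letirukukidietitoe/ → ledirugugidiedidoe.
Rule 4 (final vowel raising): /e/ is a mid vowel in word-final position, so it raises to [i]. /ledirugugidiedidoe/ → ledirugugidiedidoi.

ledirugugidiedidoi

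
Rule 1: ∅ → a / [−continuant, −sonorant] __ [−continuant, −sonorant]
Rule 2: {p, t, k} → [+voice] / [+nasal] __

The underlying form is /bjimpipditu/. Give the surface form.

Rule 1 (stop-cluster a-epenthesis): /p/ and /d/ form a stop–stop cluster, so [a] is inserted between them. /bjimpipditu/ → bjimpipaditu.
Rule 2 (post-nasal voicing): /p/ is a voiceless stop immediately after the nasal /m/, so it voices to [b]. /bjimpipaditu/ → bjimbipaditu.

bjimbipaditu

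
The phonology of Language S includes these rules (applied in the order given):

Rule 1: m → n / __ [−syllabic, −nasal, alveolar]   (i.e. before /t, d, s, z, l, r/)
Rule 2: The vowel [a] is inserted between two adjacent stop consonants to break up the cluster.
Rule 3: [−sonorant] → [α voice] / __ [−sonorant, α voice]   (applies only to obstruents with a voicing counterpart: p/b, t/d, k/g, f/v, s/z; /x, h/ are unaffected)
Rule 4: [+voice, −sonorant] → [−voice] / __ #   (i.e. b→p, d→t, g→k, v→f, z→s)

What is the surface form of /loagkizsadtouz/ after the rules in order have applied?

Rule 1 (nasal place assimilation): no segment meets the environment; /loagkizsadtouz/ is unchanged.
Rule 2 (stop-cluster a-epenthesis): /g/ and /k/ form a stop–stop cluster, so [a] is inserted between them. /d/ and /t/ form a stop–stop cluster, so [a] is inserted between them. /loagkizsadtouz/ → loagakizsadatouz.
Rule 3 (regressive voicing assimilation): /z/ precedes the voiceless obstruent /s/, so it devoices to [s] by assimilation. /loagakizsadatouz/ → loagakissadatouz.
Rule 4 (final devoicing): /z/ is a voiced obstruent in word-final position, so it devoices to [s]. /loagakissadatouz/ → loagakissadatous.

loagakissadatous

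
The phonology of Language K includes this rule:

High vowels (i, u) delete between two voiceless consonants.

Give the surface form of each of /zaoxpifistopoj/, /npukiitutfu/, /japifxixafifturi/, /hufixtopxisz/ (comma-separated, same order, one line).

zaoxpfstopoj, npkiittfu, japfxxaffturi, hfxtopxsz

/zaoxpifistopoj/: /i/ is a high vowel flanked by voiceless consonants /p/ and /f/, so it deletes. /i/ is a high vowel flanked by voiceless consonants /f/ and /s/, so it deletes. → [zaoxpfstopoj].
/npukiitutfu/: /u/ is a high vowel flanked by voiceless consonants /p/ and /k/, so it deletes. /u/ is a high vowel flanked by voiceless consonants /t/ and /t/, so it deletes. → [npkiittfu].
/japifxixafifturi/: /i/ is a high vowel flanked by voiceless consonants /p/ and /f/, so it deletes. /i/ is a high vowel flanked by voiceless consonants /x/ and /x/, so it deletes. /i/ is a high vowel flanked by voiceless consonants /f/ and /f/, so it deletes. → [japfxxaffturi].
/hufixtopxisz/: /u/ is a high vowel flanked by voiceless consonants /h/ and /f/, so it deletes. /i/ is a high vowel flanked by voiceless consonants /f/ and /x/, so it deletes. /i/ is a high vowel flanked by voiceless consonants /x/ and /s/, so it deletes. → [hfxtopxsz].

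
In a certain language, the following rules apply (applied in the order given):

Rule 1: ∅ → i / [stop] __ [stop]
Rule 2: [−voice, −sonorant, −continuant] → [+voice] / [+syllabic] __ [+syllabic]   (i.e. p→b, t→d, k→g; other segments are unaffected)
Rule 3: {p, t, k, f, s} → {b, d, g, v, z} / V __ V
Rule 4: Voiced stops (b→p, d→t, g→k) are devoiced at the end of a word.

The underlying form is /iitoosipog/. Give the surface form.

Rule 1 (stop-cluster i-epenthesis): no segment meets the environment; /iitoosipog/ is unchanged.
Rule 2 (intervocalic voicing): /t/ is a voiceless stop between vowels /i/ and /o/, so it voices to [d]. /p/ is a voiceless stop between vowels /i/ and /o/, so it voices to [b]. /iitoosipog/ → iidoosibog.
Rule 3 (intervocalic voicing): /s/ is a voiceless obstruent between vowels /o/ and /i/, so it voices to [z]. /iidoosibog/ → iidoozibog.
Rule 4 (final devoicing): /g/ is a voiced stop in word-final position, so it devoices to [k]. /iidoozibog/ → iidoozibok.

iidoozibok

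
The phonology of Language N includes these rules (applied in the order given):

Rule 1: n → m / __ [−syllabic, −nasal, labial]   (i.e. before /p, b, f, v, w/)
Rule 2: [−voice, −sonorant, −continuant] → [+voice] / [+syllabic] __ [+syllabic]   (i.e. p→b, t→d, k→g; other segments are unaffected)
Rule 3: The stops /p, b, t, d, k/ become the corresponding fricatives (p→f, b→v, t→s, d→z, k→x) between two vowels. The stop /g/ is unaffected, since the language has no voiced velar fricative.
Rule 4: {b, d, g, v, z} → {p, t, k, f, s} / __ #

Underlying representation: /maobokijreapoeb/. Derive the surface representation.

maovogijreavoep

Rule 1 (nasal place assimilation): no segment meets the environment; /maobokijreapoeb/ is unchanged.
Rule 2 (intervocalic voicing): /k/ is a voiceless stop between vowels /o/ and /i/, so it voices to [g]. /p/ is a voiceless stop between vowels /a/ and /o/, so it voices to [b]. /maobokijreapoeb/ → maobogijreaboeb.
Rule 3 (intervocalic spirantization): /b/ is a stop between vowels /o/ and /o/, so it spirantizes to the fricative [v]. /b/ is a stop between vowels /a/ and /o/, so it spirantizes to the fricative [v]. /maobogijreaboeb/ → maovogijreavoeb.
Rule 4 (final devoicing): /b/ is a voiced obstruent in word-final position, so it devoices to [p]. /maovogijreavoeb/ → maovogijreavoep.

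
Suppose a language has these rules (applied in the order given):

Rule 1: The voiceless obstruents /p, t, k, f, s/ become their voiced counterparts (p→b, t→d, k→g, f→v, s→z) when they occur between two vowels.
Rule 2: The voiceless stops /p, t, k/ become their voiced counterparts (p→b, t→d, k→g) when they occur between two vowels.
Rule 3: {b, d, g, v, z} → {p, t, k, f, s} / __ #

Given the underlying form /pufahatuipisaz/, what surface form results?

Rule 1 (intervocalic voicing): /f/ is a voiceless obstruent between vowels /u/ and /a/, so it voices to [v]. /t/ is a voiceless obstruent between vowels /a/ and /u/, so it voices to [d]. /p/ is a voiceless obstruent between vowels /i/ and /i/, so it voices to [b]. /s/ is a voiceless obstruent between vowels /i/ and /a/, so it voices to [z]. /pufahatuipisaz/ → puvahaduibizaz.
Rule 2 (intervocalic voicing): no segment meets the environment; /puvahaduibizaz/ is unchanged.
Rule 3 (final devoicing): /z/ is a voiced obstruent in word-final position, so it devoices to [s]. /puvahaduibizaz/ → puvahaduibizas.

puvahaduibizas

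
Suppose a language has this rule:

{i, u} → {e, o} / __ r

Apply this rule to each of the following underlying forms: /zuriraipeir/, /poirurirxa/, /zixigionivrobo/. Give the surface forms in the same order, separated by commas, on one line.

zoreraipeer, poerorerxa, zixigionivrobo

/zuriraipeir/: /u/ is a high vowel immediately before /r/, so it lowers to [o]. /i/ is a high vowel immediately before /r/, so it lowers to [e]. /i/ is a high vowel immediately before /r/, so it lowers to [e]. → [zoreraipeer].
/poirurirxa/: /i/ is a high vowel immediately before /r/, so it lowers to [e]. /u/ is a high vowel immediately before /r/, so it lowers to [o]. /i/ is a high vowel immediately before /r/, so it lowers to [e]. → [poerorerxa].
/zixigionivrobo/: the rule's environment is not met; surfaces unchanged as [zixigionivrobo].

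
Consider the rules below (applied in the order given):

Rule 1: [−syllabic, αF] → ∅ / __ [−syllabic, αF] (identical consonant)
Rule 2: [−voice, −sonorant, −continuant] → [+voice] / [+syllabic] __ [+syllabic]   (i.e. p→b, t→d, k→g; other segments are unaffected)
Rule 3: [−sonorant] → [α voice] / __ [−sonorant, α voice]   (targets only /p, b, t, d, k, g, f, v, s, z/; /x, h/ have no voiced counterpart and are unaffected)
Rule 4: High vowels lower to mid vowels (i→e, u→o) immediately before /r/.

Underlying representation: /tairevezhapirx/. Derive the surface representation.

taereveshaberx

Rule 1 (degemination): no segment meets the environment; /tairevezhapirx/ is unchanged.
Rule 2 (intervocalic voicing): /p/ is a voiceless stop between vowels /a/ and /i/, so it voices to [b]. /tairevezhapirx/ → tairevezhabirx.
Rule 3 (regressive voicing assimilation): /z/ precedes the voiceless obstruent /h/, so it devoices to [s] by assimilation. /tairevezhabirx/ → taireveshabirx.
Rule 4 (pre-rhotic lowering): /i/ is a high vowel immediately before /r/, so it lowers to [e]. /i/ is a high vowel immediately before /r/, so it lowers to [e]. /taireveshabirx/ → taereveshaberx.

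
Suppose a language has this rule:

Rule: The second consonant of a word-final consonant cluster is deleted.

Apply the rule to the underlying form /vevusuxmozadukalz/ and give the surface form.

vevusuxmozadukal

/z/ is the second consonant of a word-final cluster /lz/, so it deletes.
The other instances of /v/, /s/, /x/, /m/, /z/, /d/, /k/, /l/ do not occur in the required environment and remain unchanged.
Surface form: [vevusuxmozadukal].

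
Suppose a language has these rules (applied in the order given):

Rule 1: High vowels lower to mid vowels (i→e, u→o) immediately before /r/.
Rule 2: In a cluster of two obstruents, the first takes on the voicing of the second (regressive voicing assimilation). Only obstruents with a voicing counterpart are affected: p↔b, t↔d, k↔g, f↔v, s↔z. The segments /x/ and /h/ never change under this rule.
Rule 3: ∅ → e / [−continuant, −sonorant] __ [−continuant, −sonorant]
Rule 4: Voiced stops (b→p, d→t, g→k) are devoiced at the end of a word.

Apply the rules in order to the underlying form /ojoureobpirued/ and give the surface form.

Rule 1 (pre-rhotic lowering): /u/ is a high vowel immediately before /r/, so it lowers to [o]. /i/ is a high vowel immediately before /r/, so it lowers to [e]. /ojoureobpirued/ → ojooreobperued.
Rule 2 (regressive voicing assimilation): /b/ precedes the voiceless obstruent /p/, so it devoices to [p] by assimilation. /ojooreobperued/ → ojooreopperued.
Rule 3 (stop-cluster e-epenthesis): /p/ and /p/ form a stop–stop cluster, so [e] is inserted between them. /ojooreopperued/ → ojooreopeperued.
Rule 4 (final devoicing): /d/ is a voiced stop in word-final position, so it devoices to [t]. /ojooreopeperued/ → ojooreopeperuet.

ojooreopeperuet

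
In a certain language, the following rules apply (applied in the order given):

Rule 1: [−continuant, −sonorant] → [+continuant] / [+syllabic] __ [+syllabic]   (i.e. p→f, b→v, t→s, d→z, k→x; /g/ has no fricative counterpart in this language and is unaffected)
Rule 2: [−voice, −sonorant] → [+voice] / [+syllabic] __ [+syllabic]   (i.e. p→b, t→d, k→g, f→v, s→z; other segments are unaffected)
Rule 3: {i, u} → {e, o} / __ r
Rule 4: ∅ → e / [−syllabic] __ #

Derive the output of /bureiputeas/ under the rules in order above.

boreivuzease

Rule 1 (intervocalic spirantization): /p/ is a stop between vowels /i/ and /u/, so it spirantizes to the fricative [f]. /t/ is a stop between vowels /u/ and /e/, so it spirantizes to the fricative [s]. /bureiputeas/ → bureifuseas.
Rule 2 (intervocalic voicing): /f/ is a voiceless obstruent between vowels /i/ and /u/, so it voices to [v]. /s/ is a voiceless obstruent between vowels /u/ and /e/, so it voices to [z]. /bureifuseas/ → bureivuzeas.
Rule 3 (pre-rhotic lowering): /u/ is a high vowel immediately before /r/, so it lowers to [o]. /bureivuzeas/ → boreivuzeas.
Rule 4 (final e-epenthesis): the form ends in the consonant /s/, so [e] is inserted word-finally. /boreivuzeas/ → boreivuzease.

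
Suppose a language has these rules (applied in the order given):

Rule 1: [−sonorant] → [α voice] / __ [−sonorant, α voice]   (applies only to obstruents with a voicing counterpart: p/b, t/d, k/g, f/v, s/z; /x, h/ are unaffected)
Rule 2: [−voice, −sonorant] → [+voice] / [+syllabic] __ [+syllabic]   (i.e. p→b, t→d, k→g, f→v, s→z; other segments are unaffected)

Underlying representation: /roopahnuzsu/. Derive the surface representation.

roobahnussu

Rule 1 (regressive voicing assimilation): /z/ precedes the voiceless obstruent /s/, so it devoices to [s] by assimilation. /roopahnuzsu/ → roopahnussu.
Rule 2 (intervocalic voicing): /p/ is a voiceless obstruent between vowels /o/ and /a/, so it voices to [b]. /roopahnussu/ → roobahnussu.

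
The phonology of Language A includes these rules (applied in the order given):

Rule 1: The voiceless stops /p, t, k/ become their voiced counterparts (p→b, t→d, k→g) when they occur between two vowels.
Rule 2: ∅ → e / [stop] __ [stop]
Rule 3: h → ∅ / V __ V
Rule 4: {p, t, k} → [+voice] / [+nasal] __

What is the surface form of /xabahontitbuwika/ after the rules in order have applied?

xabaonditebuwiga

Rule 1 (intervocalic voicing): /k/ is a voiceless stop between vowels /i/ and /a/, so it voices to [g]. /xabahontitbuwika/ → xabahontitbuwiga.
Rule 2 (stop-cluster e-epenthesis): /t/ and /b/ form a stop–stop cluster, so [e] is inserted between them. /xabahontitbuwiga/ → xabahontitebuwiga.
Rule 3 (intervocalic h-deletion): /h/ occurs between vowels /a/ and /o/, so it deletes. /xabahontitebuwiga/ → xabaontitebuwiga.
Rule 4 (post-nasal voicing): /t/ is a voiceless stop immediately after the nasal /n/, so it voices to [d]. /xabaontitebuwiga/ → xabaonditebuwiga.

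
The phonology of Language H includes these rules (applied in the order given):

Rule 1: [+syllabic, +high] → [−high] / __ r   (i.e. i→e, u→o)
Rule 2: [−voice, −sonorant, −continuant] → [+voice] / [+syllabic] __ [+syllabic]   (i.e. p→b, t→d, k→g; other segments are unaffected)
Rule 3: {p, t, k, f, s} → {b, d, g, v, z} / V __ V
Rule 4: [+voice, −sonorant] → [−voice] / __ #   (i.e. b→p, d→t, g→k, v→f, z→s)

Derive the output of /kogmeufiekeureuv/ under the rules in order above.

kogmeuviegeoreuf

Rule 1 (pre-rhotic lowering): /u/ is a high vowel immediately before /r/, so it lowers to [o]. /kogmeufiekeureuv/ → kogmeufiekeoreuv.
Rule 2 (intervocalic voicing): /k/ is a voiceless stop between vowels /e/ and /e/, so it voices to [g]. /kogmeufiekeoreuv/ → kogmeufiegeoreuv.
Rule 3 (intervocalic voicing): /f/ is a voiceless obstruent between vowels /u/ and /i/, so it voices to [v]. /kogmeufiegeoreuv/ → kogmeuviegeoreuv.
Rule 4 (final devoicing): /v/ is a voiced obstruent in word-final position, so it devoices to [f]. /kogmeuviegeoreuv/ → kogmeuviegeoreuf.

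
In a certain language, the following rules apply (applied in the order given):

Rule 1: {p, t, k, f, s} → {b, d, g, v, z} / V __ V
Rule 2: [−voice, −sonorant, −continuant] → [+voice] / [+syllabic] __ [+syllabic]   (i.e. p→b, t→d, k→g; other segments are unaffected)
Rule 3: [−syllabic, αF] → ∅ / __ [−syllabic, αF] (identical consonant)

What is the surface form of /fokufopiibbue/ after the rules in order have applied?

Rule 1 (intervocalic voicing): /k/ is a voiceless obstruent between vowels /o/ and /u/, so it voices to [g]. /f/ is a voiceless obstruent between vowels /u/ and /o/, so it voices to [v]. /p/ is a voiceless obstruent between vowels /o/ and /i/, so it voices to [b]. /fokufopiibbue/ → foguvobiibbue.
Rule 2 (intervocalic voicing): no segment meets the environment; /foguvobiibbue/ is unchanged.
Rule 3 (degemination): /bb/ is a geminate; the first /b/ deletes. /foguvobiibbue/ → foguvobiibue.

foguvobiibue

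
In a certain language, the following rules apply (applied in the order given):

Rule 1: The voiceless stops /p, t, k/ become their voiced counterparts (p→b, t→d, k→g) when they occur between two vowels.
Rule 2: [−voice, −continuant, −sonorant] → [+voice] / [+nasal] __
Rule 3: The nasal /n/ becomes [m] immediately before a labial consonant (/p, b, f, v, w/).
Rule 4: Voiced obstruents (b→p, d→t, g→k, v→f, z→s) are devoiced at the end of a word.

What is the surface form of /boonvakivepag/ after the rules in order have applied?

boomvagivebak

Rule 1 (intervocalic voicing): /k/ is a voiceless stop between vowels /a/ and /i/, so it voices to [g]. /p/ is a voiceless stop between vowels /e/ and /a/, so it voices to [b]. /boonvakivepag/ → boonvagivebag.
Rule 2 (post-nasal voicing): no segment meets the environment; /boonvagivebag/ is unchanged.
Rule 3 (nasal place assimilation): /n/ precedes the labial consonant /v/, so it assimilates in place to [m]. /boonvagivebag/ → boomvagivebag.
Rule 4 (final devoicing): /g/ is a voiced obstruent in word-final position, so it devoices to [k]. /boomvagivebag/ → boomvagivebak.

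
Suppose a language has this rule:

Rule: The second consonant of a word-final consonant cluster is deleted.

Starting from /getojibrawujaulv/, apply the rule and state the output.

/v/ is the second consonant of a word-final cluster /lv/, so it deletes.
The other instances of /g/, /t/, /j/, /b/, /r/, /w/, /l/ do not occur in the required environment and remain unchanged.
Surface form: [getojibrawujaul].

getojibrawujaul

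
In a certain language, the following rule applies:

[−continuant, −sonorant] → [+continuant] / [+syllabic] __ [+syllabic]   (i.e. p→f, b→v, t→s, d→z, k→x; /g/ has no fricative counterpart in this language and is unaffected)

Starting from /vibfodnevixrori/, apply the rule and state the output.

vibfodnevixrori

No segment of /vibfodnevixrori/ meets the structural description of the rule, so the form surfaces unchanged.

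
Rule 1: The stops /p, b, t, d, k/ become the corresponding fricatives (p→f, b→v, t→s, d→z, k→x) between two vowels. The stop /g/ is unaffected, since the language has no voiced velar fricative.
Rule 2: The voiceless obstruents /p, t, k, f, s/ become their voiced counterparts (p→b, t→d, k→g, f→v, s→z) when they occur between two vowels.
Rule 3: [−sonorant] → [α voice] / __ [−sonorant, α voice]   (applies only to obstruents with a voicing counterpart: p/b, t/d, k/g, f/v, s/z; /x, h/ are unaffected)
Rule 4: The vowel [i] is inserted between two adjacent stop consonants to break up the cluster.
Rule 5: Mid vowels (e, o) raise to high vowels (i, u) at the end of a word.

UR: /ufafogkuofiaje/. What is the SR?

Rule 1 (intervocalic spirantization): no segment meets the environment; /ufafogkuofiaje/ is unchanged.
Rule 2 (intervocalic voicing): /f/ is a voiceless obstruent between vowels /u/ and /a/, so it voices to [v]. /f/ is a voiceless obstruent between vowels /a/ and /o/, so it voices to [v]. /f/ is a voiceless obstruent between vowels /o/ and /i/, so it voices to [v]. /ufafogkuofiaje/ → uvavogkuoviaje.
Rule 3 (regressive voicing assimilation): /g/ precedes the voiceless obstruent /k/, so it devoices to [k] by assimilation. /uvavogkuoviaje/ → uvavokkuoviaje.
Rule 4 (stop-cluster i-epenthesis): /k/ and /k/ form a stop–stop cluster, so [i] is inserted between them. /uvavokkuoviaje/ → uvavokikuoviaje.
Rule 5 (final vowel raising): /e/ is a mid vowel in word-final position, so it raises to [i]. /uvavokikuoviaje/ → uvavokikuoviaji.

uvavokikuoviaji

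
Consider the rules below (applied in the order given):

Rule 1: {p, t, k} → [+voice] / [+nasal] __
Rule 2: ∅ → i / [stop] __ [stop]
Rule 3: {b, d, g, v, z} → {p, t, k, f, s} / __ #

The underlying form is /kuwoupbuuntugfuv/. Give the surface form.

kuwoupibuundugfuf

Rule 1 (post-nasal voicing): /t/ is a voiceless stop immediately after the nasal /n/, so it voices to [d]. /kuwoupbuuntugfuv/ → kuwoupbuundugfuv.
Rule 2 (stop-cluster i-epenthesis): /p/ and /b/ form a stop–stop cluster, so [i] is inserted between them. /kuwoupbuundugfuv/ → kuwoupibuundugfuv.
Rule 3 (final devoicing): /v/ is a voiced obstruent in word-final position, so it devoices to [f]. /kuwoupibuundugfuv/ → kuwoupibuundugfuf.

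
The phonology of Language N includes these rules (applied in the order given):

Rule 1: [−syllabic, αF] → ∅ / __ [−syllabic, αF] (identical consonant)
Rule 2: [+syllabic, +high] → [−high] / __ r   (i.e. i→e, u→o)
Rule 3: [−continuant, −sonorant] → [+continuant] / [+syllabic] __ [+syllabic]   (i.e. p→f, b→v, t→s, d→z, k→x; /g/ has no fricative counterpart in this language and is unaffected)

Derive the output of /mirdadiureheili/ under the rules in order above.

Rule 1 (degemination): no segment meets the environment; /mirdadiureheili/ is unchanged.
Rule 2 (pre-rhotic lowering): /i/ is a high vowel immediately before /r/, so it lowers to [e]. /u/ is a high vowel immediately before /r/, so it lowers to [o]. /mirdadiureheili/ → merdadioreheili.
Rule 3 (intervocalic spirantization): /d/ is a stop between vowels /a/ and /i/, so it spirantizes to the fricative [z]. /merdadioreheili/ → merdazioreheili.

merdazioreheili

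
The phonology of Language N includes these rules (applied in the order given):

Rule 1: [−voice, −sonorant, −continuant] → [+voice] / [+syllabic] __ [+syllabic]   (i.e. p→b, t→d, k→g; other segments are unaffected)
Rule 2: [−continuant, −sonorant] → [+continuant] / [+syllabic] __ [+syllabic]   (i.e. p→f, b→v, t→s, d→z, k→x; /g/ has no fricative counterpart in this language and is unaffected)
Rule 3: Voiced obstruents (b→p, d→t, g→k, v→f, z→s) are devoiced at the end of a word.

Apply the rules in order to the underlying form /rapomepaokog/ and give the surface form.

ravomevaogok

Rule 1 (intervocalic voicing): /p/ is a voiceless stop between vowels /a/ and /o/, so it voices to [b]. /p/ is a voiceless stop between vowels /e/ and /a/, so it voices to [b]. /k/ is a voiceless stop between vowels /o/ and /o/, so it voices to [g]. /rapomepaokog/ → rabomebaogog.
Rule 2 (intervocalic spirantization): /b/ is a stop between vowels /a/ and /o/, so it spirantizes to the fricative [v]. /b/ is a stop between vowels /e/ and /a/, so it spirantizes to the fricative [v]. /rabomebaogog/ → ravomevaogog.
Rule 3 (final devoicing): /g/ is a voiced obstruent in word-final position, so it devoices to [k]. /ravomevaogog/ → ravomevaogok.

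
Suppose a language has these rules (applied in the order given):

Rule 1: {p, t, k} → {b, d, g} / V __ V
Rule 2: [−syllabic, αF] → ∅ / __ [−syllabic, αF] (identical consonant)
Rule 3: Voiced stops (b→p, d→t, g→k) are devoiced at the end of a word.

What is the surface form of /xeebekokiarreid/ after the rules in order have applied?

Rule 1 (intervocalic voicing): /k/ is a voiceless stop between vowels /e/ and /o/, so it voices to [g]. /k/ is a voiceless stop between vowels /o/ and /i/, so it voices to [g]. /xeebekokiarreid/ → xeebegogiarreid.
Rule 2 (degemination): /rr/ is a geminate; the first /r/ deletes. /xeebegogiarreid/ → xeebegogiareid.
Rule 3 (final devoicing): /d/ is a voiced stop in word-final position, so it devoices to [t]. /xeebegogiareid/ → xeebegogiareit.

xeebegogiareit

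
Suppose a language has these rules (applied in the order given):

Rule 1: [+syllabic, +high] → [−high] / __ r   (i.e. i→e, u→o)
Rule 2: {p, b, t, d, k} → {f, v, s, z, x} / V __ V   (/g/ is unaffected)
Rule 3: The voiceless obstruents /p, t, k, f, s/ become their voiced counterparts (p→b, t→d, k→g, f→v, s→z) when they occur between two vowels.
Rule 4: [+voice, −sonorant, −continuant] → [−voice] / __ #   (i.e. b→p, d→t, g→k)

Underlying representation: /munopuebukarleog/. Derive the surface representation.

Rule 1 (pre-rhotic lowering): no segment meets the environment; /munopuebukarleog/ is unchanged.
Rule 2 (intervocalic spirantization): /p/ is a stop between vowels /o/ and /u/, so it spirantizes to the fricative [f]. /b/ is a stop between vowels /e/ and /u/, so it spirantizes to the fricative [v]. /k/ is a stop between vowels /u/ and /a/, so it spirantizes to the fricative [x]. /munopuebukarleog/ → munofuevuxarleog.
Rule 3 (intervocalic voicing): /f/ is a voiceless obstruent between vowels /o/ and /u/, so it voices to [v]. /munofuevuxarleog/ → munovuevuxarleog.
Rule 4 (final devoicing): /g/ is a voiced stop in word-final position, so it devoices to [k]. /munovuevuxarleog/ → munovuevuxarleok.

munovuevuxarleok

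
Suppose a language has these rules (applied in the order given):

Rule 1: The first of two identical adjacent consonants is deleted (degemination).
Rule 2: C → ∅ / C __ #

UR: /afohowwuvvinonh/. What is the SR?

afohowuvinon

Rule 1 (degemination): /ww/ is a geminate; the first /w/ deletes. /vv/ is a geminate; the first /v/ deletes. /afohowwuvvinonh/ → afohowuvinonh.
Rule 2 (final cluster simplification): /h/ is the second consonant of a word-final cluster /nh/, so it deletes. /afohowuvinonh/ → afohowuvinon.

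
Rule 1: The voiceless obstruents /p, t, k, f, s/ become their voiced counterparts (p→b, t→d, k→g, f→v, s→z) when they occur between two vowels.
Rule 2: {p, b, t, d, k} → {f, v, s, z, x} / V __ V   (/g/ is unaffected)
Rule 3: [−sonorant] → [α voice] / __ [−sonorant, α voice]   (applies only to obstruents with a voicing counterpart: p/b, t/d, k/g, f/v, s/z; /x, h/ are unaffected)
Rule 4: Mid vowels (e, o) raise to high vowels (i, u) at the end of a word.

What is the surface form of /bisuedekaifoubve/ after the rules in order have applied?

Rule 1 (intervocalic voicing): /s/ is a voiceless obstruent between vowels /i/ and /u/, so it voices to [z]. /k/ is a voiceless obstruent between vowels /e/ and /a/, so it voices to [g]. /f/ is a voiceless obstruent between vowels /i/ and /o/, so it voices to [v]. /bisuedekaifoubve/ → bizuedegaivoubve.
Rule 2 (intervocalic spirantization): /d/ is a stop between vowels /e/ and /e/, so it spirantizes to the fricative [z]. /bizuedegaivoubve/ → bizuezegaivoubve.
Rule 3 (regressive voicing assimilation): no segment meets the environment; /bizuezegaivoubve/ is unchanged.
Rule 4 (final vowel raising): /e/ is a mid vowel in word-final position, so it raises to [i]. /bizuezegaivoubve/ → bizuezegaivoubvi.

bizuezegaivoubvi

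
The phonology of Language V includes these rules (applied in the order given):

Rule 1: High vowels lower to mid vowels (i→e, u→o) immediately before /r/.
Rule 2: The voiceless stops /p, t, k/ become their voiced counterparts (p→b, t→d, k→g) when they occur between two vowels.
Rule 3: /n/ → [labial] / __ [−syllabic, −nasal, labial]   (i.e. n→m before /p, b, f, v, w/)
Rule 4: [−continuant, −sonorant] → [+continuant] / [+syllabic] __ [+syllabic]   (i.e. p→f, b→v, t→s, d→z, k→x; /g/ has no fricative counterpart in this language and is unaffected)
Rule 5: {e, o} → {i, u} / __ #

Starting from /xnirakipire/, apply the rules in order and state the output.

Rule 1 (pre-rhotic lowering): /i/ is a high vowel immediately before /r/, so it lowers to [e]. /i/ is a high vowel immediately before /r/, so it lowers to [e]. /xnirakipire/ → xnerakipere.
Rule 2 (intervocalic voicing): /k/ is a voiceless stop between vowels /a/ and /i/, so it voices to [g]. /p/ is a voiceless stop between vowels /i/ and /e/, so it voices to [b]. /xnerakipere/ → xneragibere.
Rule 3 (nasal place assimilation): no segment meets the environment; /xneragibere/ is unchanged.
Rule 4 (intervocalic spirantization): /b/ is a stop between vowels /i/ and /e/, so it spirantizes to the fricative [v]. /xneragibere/ → xneragivere.
Rule 5 (final vowel raising): /e/ is a mid vowel in word-final position, so it raises to [i]. /xneragivere/ → xneragiveri.

xneragiveri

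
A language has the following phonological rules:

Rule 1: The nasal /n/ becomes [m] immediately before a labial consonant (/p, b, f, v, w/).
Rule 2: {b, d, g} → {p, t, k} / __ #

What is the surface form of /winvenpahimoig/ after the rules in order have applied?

Rule 1 (nasal place assimilation): /n/ precedes the labial consonant /v/, so it assimilates in place to [m]. /n/ precedes the labial consonant /p/, so it assimilates in place to [m]. /winvenpahimoig/ → wimvempahimoig.
Rule 2 (final devoicing): /g/ is a voiced stop in word-final position, so it devoices to [k]. /wimvempahimoig/ → wimvempahimoik.

wimvempahimoik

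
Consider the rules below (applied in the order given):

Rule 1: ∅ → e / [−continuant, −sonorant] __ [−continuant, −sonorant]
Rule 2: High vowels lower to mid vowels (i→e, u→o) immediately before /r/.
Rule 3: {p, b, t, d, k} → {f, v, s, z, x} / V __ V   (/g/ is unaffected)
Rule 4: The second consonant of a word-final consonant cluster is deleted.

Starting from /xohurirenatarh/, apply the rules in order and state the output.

Rule 1 (stop-cluster e-epenthesis): no segment meets the environment; /xohurirenatarh/ is unchanged.
Rule 2 (pre-rhotic lowering): /u/ is a high vowel immediately before /r/, so it lowers to [o]. /i/ is a high vowel immediately before /r/, so it lowers to [e]. /xohurirenatarh/ → xohorerenatarh.
Rule 3 (intervocalic spirantization): /t/ is a stop between vowels /a/ and /a/, so it spirantizes to the fricative [s]. /xohorerenatarh/ → xohorerenasarh.
Rule 4 (final cluster simplification): /h/ is the second consonant of a word-final cluster /rh/, so it deletes. /xohorerenasarh/ → xohorerenasar.

xohorerenasar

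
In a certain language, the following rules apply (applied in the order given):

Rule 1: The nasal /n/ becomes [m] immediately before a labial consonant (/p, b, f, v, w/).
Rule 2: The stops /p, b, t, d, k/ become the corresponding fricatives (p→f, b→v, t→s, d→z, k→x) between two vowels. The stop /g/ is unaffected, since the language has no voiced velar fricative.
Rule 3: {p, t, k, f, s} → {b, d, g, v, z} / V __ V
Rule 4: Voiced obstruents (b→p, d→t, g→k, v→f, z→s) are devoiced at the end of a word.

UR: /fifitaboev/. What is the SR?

fivizavoef

Rule 1 (nasal place assimilation): no segment meets the environment; /fifitaboev/ is unchanged.
Rule 2 (intervocalic spirantization): /t/ is a stop between vowels /i/ and /a/, so it spirantizes to the fricative [s]. /b/ is a stop between vowels /a/ and /o/, so it spirantizes to the fricative [v]. /fifitaboev/ → fifisavoev.
Rule 3 (intervocalic voicing): /f/ is a voiceless obstruent between vowels /i/ and /i/, so it voices to [v]. /s/ is a voiceless obstruent between vowels /i/ and /a/, so it voices to [z]. /fifisavoev/ → fivizavoev.
Rule 4 (final devoicing): /v/ is a voiced obstruent in word-final position, so it devoices to [f]. /fivizavoev/ → fivizavoef.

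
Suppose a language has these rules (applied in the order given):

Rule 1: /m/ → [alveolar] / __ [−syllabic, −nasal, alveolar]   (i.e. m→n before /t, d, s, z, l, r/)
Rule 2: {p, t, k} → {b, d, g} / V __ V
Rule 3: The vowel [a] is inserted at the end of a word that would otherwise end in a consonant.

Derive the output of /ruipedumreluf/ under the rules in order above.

ruibedunrelufa

Rule 1 (nasal place assimilation): /m/ precedes the alveolar consonant /r/, so it assimilates in place to [n]. /ruipedumreluf/ → ruipedunreluf.
Rule 2 (intervocalic voicing): /p/ is a voiceless stop between vowels /i/ and /e/, so it voices to [b]. /ruipedunreluf/ → ruibedunreluf.
Rule 3 (final a-epenthesis): the form ends in the consonant /f/, so [a] is inserted word-finally. /ruibedunreluf/ → ruibedunrelufa.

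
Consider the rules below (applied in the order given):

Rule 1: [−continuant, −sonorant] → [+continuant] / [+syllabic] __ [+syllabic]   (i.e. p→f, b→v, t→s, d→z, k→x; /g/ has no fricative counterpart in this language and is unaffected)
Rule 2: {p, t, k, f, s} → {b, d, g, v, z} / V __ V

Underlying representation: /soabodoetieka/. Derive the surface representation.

soavozoeziexa

Rule 1 (intervocalic spirantization): /b/ is a stop between vowels /a/ and /o/, so it spirantizes to the fricative [v]. /d/ is a stop between vowels /o/ and /o/, so it spirantizes to the fricative [z]. /t/ is a stop between vowels /e/ and /i/, so it spirantizes to the fricative [s]. /k/ is a stop between vowels /e/ and /a/, so it spirantizes to the fricative [x]. /soabodoetieka/ → soavozoesiexa.
Rule 2 (intervocalic voicing): /s/ is a voiceless obstruent between vowels /e/ and /i/, so it voices to [z]. /soavozoesiexa/ → soavozoeziexa.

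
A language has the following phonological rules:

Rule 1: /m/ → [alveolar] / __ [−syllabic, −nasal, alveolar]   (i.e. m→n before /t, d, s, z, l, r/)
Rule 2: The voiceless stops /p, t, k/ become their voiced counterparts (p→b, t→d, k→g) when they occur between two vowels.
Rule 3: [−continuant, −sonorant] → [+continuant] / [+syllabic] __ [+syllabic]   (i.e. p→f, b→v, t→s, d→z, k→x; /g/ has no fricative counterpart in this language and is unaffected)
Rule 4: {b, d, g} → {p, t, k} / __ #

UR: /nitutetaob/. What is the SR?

Rule 1 (nasal place assimilation): no segment meets the environment; /nitutetaob/ is unchanged.
Rule 2 (intervocalic voicing): /t/ is a voiceless stop between vowels /i/ and /u/, so it voices to [d]. /t/ is a voiceless stop between vowels /u/ and /e/, so it voices to [d]. /t/ is a voiceless stop between vowels /e/ and /a/, so it voices to [d]. /nitutetaob/ → nidudedaob.
Rule 3 (intervocalic spirantization): /d/ is a stop between vowels /i/ and /u/, so it spirantizes to the fricative [z]. /d/ is a stop between vowels /u/ and /e/, so it spirantizes to the fricative [z]. /d/ is a stop between vowels /e/ and /a/, so it spirantizes to the fricative [z]. /nidudedaob/ → nizuzezaob.
Rule 4 (final devoicing): /b/ is a voiced stop in word-final position, so it devoices to [p]. /nizuzezaob/ → nizuzezaop.

nizuzezaop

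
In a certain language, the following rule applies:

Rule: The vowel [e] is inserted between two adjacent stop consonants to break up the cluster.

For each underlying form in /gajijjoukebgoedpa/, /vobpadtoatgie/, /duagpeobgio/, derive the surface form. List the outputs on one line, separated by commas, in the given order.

/gajijjoukebgoedpa/: /b/ and /g/ form a stop–stop cluster, so [e] is inserted between them. /d/ and /p/ form a stop–stop cluster, so [e] is inserted between them. → [gajijjoukebegoedepa].
/vobpadtoatgie/: /b/ and /p/ form a stop–stop cluster, so [e] is inserted between them. /d/ and /t/ form a stop–stop cluster, so [e] is inserted between them. /t/ and /g/ form a stop–stop cluster, so [e] is inserted between them. → [vobepadetoategie].
/duagpeobgio/: /g/ and /p/ form a stop–stop cluster, so [e] is inserted between them. /b/ and /g/ form a stop–stop cluster, so [e] is inserted between them. → [duagepeobegio].

gajijjoukebegoedepa, vobepadetoategie, duagepeobegio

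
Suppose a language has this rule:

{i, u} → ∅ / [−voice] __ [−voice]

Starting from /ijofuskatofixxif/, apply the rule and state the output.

/u/ is a high vowel flanked by voiceless consonants /f/ and /s/, so it deletes.
/i/ is a high vowel flanked by voiceless consonants /f/ and /x/, so it deletes.
/i/ is a high vowel flanked by voiceless consonants /x/ and /f/, so it deletes.
The other instance of /i/ does not occur in the required environment and remains unchanged.
Surface form: [ijofskatofxxf].

ijofskatofxxf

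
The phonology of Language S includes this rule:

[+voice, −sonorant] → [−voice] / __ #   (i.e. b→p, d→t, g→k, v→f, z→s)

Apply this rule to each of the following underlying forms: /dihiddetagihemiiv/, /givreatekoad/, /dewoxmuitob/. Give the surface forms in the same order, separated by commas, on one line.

/dihiddetagihemiiv/: /v/ is a voiced obstruent in word-final position, so it devoices to [f]. → [dihiddetagihemiif].
/givreatekoad/: /d/ is a voiced obstruent in word-final position, so it devoices to [t]. → [givreatekoat].
/dewoxmuitob/: /b/ is a voiced obstruent in word-final position, so it devoices to [p]. → [dewoxmuitop].

dihiddetagihemiif, givreatekoat, dewoxmuitop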